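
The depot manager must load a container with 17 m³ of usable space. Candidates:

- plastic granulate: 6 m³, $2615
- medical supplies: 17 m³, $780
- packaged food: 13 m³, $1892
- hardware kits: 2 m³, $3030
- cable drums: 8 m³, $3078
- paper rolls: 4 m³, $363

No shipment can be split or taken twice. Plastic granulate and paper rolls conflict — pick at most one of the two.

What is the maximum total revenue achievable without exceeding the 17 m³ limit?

8723

Taking plastic granulate + hardware kits + cable drums: 16 m³ used, 8723 in revenue.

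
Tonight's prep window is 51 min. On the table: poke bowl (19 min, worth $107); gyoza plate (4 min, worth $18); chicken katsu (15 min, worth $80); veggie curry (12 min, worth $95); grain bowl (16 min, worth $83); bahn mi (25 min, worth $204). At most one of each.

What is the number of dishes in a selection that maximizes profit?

3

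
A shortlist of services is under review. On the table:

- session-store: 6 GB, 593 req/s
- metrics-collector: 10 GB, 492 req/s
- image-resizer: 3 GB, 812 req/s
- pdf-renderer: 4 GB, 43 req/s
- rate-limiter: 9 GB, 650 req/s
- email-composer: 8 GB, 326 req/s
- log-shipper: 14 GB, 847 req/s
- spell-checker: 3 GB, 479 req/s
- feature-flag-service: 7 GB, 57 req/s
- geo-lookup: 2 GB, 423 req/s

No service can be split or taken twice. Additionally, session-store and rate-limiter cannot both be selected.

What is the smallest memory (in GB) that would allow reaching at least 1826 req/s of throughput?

Look for the lowest-memory combination reaching 1826.
Taking session-store + image-resizer + geo-lookup gives 1828 (≥ 1826) for 11 GB.
Any bundle with less than 11 GB falls short of 1826.

11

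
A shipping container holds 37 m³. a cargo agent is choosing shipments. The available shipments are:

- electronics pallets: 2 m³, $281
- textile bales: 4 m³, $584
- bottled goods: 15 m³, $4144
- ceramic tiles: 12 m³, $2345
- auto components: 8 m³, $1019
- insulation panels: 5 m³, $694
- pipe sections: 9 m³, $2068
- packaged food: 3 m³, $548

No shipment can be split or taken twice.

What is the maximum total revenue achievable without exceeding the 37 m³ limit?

8557

Best packing: bottled goods + ceramic tiles + pipe sections — 36 m³, 8557 total.
Runner-up electronics pallets + bottled goods + auto components + pipe sections + packaged food tops out at 8060.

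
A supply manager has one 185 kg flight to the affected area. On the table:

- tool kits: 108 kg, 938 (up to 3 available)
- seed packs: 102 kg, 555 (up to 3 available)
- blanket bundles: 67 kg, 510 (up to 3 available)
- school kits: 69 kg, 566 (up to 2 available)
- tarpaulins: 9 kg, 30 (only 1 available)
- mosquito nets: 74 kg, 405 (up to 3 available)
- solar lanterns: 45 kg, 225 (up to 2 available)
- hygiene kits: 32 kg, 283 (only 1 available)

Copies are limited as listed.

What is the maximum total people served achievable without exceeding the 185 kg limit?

1504

Density check — hygiene kits 8.84, tool kits 8.69, school kits 8.20, blanket bundles 7.61 are the best per kg.
Greedy by ratio would take tool kits + solar lanterns + hygiene kits: 185 kg used, total 1446.
Replace solar lanterns and hygiene kits with school kits: the trade gains 58 net, giving 1504 at 177 kg.
That's the maximum — no swap from here does better than 1504.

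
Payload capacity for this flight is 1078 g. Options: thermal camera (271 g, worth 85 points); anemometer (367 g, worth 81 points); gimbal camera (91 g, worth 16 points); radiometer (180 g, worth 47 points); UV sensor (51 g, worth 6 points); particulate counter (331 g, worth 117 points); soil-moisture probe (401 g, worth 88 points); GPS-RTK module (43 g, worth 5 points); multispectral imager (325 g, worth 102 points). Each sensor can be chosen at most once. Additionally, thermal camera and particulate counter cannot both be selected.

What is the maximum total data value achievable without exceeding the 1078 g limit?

Taking particulate counter + soil-moisture probe + multispectral imager: 1057 g used, 307 in data value.

307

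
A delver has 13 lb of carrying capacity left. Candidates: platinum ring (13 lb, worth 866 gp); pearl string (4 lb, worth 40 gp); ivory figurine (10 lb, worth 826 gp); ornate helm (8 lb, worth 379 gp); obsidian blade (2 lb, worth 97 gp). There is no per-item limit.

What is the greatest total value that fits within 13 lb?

923

Taking ivory figurine + obsidian blade: 12 lb used, 923 in value.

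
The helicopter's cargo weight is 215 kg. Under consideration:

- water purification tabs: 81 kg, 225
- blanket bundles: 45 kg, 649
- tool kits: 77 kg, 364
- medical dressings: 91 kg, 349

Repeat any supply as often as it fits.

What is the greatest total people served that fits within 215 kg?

Taking 4×blanket bundles: 180 kg used, 2596 in people served.

2596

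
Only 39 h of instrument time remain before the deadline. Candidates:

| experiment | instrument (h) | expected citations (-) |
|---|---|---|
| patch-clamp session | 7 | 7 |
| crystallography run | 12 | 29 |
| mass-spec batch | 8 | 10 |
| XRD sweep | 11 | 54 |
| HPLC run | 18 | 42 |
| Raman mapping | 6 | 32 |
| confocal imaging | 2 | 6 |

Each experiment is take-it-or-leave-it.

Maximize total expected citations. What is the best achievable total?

By expected citations per h: Raman mapping 5.33, XRD sweep 4.91, confocal imaging 3.00, crystallography run 2.42 lead.
Taking the top-ratio experiments first gives crystallography run + mass-spec batch + XRD sweep + Raman mapping + confocal imaging for 131 (39 h).
Replace crystallography run and mass-spec batch with HPLC run: the trade gains 3 net, giving 134 at 37 h.

134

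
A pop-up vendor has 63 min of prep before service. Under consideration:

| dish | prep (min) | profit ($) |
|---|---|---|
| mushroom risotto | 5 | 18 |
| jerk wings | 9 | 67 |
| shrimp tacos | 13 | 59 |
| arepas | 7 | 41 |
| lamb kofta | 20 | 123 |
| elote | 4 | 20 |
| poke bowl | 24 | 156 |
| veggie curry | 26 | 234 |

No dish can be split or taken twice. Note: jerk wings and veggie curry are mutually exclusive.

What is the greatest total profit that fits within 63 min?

Best packing: arepas + elote + poke bowl + veggie curry — 61 min, 451 total.

451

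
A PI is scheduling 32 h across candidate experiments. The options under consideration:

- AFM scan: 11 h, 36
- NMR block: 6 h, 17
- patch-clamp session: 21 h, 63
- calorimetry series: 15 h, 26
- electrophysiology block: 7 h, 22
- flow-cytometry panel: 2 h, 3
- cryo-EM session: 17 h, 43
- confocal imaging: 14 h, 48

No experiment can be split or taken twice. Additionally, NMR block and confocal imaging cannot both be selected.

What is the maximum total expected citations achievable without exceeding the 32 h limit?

Taking AFM scan + electrophysiology block + confocal imaging: 32 h used, 106 in expected citations.
Nothing else feasible within 32 h beats 106.

106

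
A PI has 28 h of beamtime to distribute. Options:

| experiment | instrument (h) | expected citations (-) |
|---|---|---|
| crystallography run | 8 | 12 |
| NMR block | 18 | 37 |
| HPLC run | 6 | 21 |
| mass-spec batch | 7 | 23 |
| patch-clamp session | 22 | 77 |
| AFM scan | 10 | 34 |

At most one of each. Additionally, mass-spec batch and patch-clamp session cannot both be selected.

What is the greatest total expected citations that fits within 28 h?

98

The ratio ordering already packs tightly: HPLC run + patch-clamp session, 28 h, 98.
No other feasible combination exceeds 98.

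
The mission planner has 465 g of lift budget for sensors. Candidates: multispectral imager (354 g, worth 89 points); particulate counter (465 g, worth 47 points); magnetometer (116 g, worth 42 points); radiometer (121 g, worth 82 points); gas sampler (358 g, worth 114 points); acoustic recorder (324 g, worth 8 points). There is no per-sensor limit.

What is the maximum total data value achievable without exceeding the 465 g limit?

246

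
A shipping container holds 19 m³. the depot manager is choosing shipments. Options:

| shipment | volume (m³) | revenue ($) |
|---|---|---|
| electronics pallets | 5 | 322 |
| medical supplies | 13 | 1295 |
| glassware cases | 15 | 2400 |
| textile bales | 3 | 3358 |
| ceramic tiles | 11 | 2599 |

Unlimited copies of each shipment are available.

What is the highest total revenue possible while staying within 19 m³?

Ranking by ratio (revenue/m³): textile bales 1119.33, ceramic tiles 236.27, glassware cases 160.00.
Best packing: 6×textile bales — 18 m³, 20148 total.

20148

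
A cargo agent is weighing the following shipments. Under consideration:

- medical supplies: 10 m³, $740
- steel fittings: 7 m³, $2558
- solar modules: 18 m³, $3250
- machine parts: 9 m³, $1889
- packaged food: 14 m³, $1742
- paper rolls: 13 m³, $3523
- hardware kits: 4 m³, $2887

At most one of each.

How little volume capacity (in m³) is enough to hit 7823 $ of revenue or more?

24

Minimise m³ subject to total revenue ≥ 7823.
Taking steel fittings + paper rolls + hardware kits gives 8968 (≥ 7823) for 24 m³.
No combination under 24 m³ hits 7823.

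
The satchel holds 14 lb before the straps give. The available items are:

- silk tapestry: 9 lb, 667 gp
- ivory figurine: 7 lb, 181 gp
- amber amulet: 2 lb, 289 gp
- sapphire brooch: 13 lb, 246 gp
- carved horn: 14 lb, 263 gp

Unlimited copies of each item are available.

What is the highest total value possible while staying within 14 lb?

2023

Taking 7×amber amulet: 14 lb used, 2023 in value.
Nothing else within 14 lb beats 2023.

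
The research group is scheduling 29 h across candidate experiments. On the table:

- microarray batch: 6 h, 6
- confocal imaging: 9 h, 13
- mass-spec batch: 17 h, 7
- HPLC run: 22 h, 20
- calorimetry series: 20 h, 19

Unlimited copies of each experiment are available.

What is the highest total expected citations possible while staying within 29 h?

39

3×confocal imaging uses 27 of the 29 h and totals 39.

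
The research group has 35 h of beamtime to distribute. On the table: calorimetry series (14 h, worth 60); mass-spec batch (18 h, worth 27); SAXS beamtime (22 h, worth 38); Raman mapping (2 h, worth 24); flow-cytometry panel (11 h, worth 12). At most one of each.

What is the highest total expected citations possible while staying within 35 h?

Best packing: calorimetry series + mass-spec batch + Raman mapping — 34 h, 111 total.
An exhaustive check of the 32 subsets confirms 111.

111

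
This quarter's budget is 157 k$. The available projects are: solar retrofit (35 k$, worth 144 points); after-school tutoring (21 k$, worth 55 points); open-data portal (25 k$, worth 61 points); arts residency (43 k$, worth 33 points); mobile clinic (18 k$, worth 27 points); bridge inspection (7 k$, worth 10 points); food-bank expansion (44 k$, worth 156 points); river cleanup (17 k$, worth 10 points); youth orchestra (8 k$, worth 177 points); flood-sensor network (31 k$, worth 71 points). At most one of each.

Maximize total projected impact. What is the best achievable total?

630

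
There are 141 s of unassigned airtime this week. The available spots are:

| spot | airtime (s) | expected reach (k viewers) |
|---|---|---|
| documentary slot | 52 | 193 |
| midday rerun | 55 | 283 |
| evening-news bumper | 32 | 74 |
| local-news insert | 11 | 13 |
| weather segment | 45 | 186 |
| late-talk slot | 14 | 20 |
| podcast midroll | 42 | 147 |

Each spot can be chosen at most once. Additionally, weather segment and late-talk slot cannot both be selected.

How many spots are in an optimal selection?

3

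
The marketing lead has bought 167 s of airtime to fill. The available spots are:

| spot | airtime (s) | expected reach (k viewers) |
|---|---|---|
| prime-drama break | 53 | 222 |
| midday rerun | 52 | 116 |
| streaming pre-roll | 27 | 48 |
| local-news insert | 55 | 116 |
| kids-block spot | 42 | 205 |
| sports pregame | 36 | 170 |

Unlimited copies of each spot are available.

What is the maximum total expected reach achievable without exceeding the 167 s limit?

3×kids-block spot + sports pregame uses 162 of the 167 s and totals 785.
Nothing else within 167 s beats 785.

785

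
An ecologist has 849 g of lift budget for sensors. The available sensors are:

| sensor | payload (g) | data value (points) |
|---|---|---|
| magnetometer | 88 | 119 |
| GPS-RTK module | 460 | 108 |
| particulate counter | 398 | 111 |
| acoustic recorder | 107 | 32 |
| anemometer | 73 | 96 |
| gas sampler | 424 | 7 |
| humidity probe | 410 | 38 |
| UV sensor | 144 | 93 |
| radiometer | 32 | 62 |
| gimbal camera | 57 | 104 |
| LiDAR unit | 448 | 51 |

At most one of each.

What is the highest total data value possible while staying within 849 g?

585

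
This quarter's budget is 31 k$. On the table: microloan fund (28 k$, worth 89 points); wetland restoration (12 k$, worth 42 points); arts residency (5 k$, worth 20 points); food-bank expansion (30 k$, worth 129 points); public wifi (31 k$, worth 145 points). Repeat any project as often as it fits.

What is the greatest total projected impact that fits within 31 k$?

145

Ranking by ratio (projected impact/k$): public wifi 4.68, food-bank expansion 4.30, arts residency 4.00.
Taking public wifi: 31 k$ used, 145 in projected impact.
Nothing else within 31 k$ beats 145.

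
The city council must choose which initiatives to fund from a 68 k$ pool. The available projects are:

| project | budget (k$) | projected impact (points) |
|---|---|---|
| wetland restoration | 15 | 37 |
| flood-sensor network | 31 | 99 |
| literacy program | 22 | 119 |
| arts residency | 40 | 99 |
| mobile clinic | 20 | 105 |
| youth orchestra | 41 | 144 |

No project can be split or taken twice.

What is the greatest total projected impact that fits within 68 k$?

The ratio heuristic lands on wetland restoration + literacy program + mobile clinic (261) but leaves 11 k$ idle.
The 35 k$ tied up in wetland restoration and mobile clinic is better spent on youth orchestra — total rises to 263 (63 k$).
Every other selection either busts 68 k$ or fails to beat 263.

263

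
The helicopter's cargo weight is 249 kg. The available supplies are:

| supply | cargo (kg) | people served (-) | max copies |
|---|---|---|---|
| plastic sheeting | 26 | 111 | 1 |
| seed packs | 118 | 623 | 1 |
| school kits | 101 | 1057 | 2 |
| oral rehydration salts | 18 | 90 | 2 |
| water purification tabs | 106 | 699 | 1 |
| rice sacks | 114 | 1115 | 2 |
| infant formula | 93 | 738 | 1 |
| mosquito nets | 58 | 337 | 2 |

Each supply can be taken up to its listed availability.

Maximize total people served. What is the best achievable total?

2320

Filling by ratio: 2×school kits + 2×oral rehydration salts for 2294, with 11 kg left unused.
The 220 kg tied up in 2×school kits and oral rehydration salts is better spent on 2×rice sacks — total rises to 2320 (246 kg).
The spare 3 kg is too small for any remaining supply, and no exchange beats 2320.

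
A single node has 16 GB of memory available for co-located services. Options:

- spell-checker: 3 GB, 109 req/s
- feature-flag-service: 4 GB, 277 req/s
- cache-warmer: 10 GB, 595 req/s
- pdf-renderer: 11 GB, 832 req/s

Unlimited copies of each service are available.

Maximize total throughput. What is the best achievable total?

1109

Feature-flag-service + pdf-renderer uses 15 of the 16 GB and totals 1109.
Nothing else within 16 GB beats 1109.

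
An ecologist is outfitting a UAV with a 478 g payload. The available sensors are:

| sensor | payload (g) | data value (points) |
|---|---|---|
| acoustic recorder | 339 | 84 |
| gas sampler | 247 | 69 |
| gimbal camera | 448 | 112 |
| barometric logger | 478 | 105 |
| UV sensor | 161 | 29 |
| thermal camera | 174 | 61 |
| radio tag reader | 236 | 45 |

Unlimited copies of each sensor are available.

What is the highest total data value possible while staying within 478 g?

Ranking by ratio (data value/g): thermal camera 0.35, gas sampler 0.28, gimbal camera 0.25.
A density-first pass picks 2×thermal camera — 122 at 348 g.
The 174 g tied up in thermal camera is better spent on gas sampler — total rises to 130 (421 g).
No other feasible combination exceeds 130.

130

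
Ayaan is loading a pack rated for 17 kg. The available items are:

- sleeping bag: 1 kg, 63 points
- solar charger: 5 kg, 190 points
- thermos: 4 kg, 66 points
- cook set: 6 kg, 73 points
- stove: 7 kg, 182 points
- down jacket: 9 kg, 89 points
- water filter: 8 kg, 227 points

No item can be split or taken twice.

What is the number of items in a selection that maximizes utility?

Best achievable utility is 501.
sleeping bag + solar charger + thermos + stove hits 501 at 17 kg.
Any selection reaching 501 contains exactly 4 items.

4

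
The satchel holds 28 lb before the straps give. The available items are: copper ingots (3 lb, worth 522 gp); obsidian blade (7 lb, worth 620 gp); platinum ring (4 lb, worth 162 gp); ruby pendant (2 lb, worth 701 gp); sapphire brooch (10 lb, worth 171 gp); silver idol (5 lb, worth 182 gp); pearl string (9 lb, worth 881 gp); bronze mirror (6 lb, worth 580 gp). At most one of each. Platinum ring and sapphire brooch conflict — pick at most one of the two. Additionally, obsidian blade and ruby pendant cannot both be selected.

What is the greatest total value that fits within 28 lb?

2866

Density check — ruby pendant 350.50, copper ingots 174.00, pearl string 97.89, bronze mirror 96.67 are the best per lb.
Best packing: copper ingots + ruby pendant + silver idol + pearl string + bronze mirror — 25 lb, 2866 total.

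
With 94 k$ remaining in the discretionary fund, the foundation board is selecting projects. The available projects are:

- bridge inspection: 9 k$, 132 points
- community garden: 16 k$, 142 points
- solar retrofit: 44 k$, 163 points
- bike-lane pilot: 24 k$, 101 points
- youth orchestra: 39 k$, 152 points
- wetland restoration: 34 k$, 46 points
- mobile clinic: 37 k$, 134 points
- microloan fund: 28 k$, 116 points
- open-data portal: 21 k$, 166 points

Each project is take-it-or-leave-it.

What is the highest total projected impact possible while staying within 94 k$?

The ratio heuristic lands on bridge inspection + community garden + bike-lane pilot + open-data portal (541) but leaves 24 k$ idle.
The 24 k$ tied up in bike-lane pilot is better spent on solar retrofit — total rises to 603 (90 k$).
Next best is bridge inspection + community garden + youth orchestra + open-data portal at 592 (85 k$) — short by 11.

603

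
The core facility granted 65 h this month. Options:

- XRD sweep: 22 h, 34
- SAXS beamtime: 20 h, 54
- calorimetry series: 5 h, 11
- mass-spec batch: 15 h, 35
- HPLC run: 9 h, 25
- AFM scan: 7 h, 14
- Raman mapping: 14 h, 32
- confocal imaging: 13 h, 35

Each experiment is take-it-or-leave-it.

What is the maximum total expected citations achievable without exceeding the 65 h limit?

163

By expected citations per h: HPLC run 2.78, SAXS beamtime 2.70, confocal imaging 2.69 lead.
The ratio heuristic lands on SAXS beamtime + calorimetry series + mass-spec batch + HPLC run + confocal imaging (160) but leaves 3 h idle.
Dropping calorimetry series frees 5 h; slotting in AFM scan (7 h) lifts the total to 163 at 64 h.
Nothing else within 65 h beats 163.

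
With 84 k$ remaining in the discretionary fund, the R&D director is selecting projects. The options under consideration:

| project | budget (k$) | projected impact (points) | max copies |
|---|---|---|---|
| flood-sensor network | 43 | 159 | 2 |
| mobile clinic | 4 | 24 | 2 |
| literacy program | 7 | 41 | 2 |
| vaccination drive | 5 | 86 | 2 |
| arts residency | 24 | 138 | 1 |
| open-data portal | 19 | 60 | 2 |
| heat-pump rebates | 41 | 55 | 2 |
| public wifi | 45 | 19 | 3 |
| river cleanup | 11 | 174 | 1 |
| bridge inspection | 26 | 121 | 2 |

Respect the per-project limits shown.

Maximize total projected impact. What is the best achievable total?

670

Density check — vaccination drive 17.20, river cleanup 15.82, mobile clinic 6.00 are the best per k$.
A density-first pass picks 2×mobile clinic + 2×literacy program + 2×vaccination drive + arts residency + river cleanup — 614 at 67 k$.
The 11 k$ tied up in mobile clinic and literacy program is better spent on bridge inspection — total rises to 670 (82 k$).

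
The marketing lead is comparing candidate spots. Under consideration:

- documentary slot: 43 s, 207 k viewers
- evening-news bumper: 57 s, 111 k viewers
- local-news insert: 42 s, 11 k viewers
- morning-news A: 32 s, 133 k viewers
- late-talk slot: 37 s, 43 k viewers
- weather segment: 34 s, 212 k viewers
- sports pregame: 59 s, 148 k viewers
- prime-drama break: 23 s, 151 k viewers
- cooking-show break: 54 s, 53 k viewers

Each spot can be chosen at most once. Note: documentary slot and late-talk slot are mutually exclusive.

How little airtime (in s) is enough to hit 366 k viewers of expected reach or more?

77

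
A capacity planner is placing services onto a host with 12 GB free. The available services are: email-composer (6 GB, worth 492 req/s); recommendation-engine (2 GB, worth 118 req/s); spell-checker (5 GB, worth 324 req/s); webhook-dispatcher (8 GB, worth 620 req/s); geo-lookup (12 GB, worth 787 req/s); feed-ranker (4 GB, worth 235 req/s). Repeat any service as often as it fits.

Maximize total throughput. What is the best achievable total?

984

Density check — email-composer 82.00, webhook-dispatcher 77.50, geo-lookup 65.58 are the best per GB.
2×email-composer uses 12 of the 12 GB and totals 984.
Nothing else within 12 GB beats 984.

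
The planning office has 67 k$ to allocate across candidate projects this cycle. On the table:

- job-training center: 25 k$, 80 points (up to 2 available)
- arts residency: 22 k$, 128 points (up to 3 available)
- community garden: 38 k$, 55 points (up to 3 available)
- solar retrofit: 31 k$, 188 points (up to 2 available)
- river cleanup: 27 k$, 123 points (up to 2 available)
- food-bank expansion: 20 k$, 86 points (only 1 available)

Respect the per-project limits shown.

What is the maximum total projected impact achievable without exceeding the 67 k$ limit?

384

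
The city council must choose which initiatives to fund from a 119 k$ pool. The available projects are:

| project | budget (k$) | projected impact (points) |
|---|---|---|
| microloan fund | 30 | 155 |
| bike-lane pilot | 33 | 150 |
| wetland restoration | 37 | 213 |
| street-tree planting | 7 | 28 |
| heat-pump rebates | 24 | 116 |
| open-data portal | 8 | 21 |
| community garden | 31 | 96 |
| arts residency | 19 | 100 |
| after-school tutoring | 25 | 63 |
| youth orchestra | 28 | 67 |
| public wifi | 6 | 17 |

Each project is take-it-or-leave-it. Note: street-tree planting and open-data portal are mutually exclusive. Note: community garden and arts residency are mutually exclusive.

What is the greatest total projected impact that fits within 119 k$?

618

By projected impact per k$: wetland restoration 5.76, arts residency 5.26, microloan fund 5.17, heat-pump rebates 4.83 lead.
Taking the top-ratio projects first gives microloan fund + wetland restoration + street-tree planting + heat-pump rebates + arts residency for 612 (117 k$).
The 31 k$ tied up in street-tree planting and heat-pump rebates is better spent on bike-lane pilot — total rises to 618 (119 k$).
Every other selection either busts 119 k$ or breaks a pairing rule or fails to beat 618.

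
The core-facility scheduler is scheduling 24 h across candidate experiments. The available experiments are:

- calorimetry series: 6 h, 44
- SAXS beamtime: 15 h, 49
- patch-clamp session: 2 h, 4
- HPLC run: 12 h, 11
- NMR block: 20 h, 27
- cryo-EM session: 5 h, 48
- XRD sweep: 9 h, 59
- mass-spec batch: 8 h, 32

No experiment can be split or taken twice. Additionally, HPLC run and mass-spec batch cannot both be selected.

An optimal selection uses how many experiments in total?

4

Optimal total is 155.
One optimal bundle: calorimetry series + patch-clamp session + cryo-EM session + XRD sweep (22 h).
Every optimal selection uses 4 experiments.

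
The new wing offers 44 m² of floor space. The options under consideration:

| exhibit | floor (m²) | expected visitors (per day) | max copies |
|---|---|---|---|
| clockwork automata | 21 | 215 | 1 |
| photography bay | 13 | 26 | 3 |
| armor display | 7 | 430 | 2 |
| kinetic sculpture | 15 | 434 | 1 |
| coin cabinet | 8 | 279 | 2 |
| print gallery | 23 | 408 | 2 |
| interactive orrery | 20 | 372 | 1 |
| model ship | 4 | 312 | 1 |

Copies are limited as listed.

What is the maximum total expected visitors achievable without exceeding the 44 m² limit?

1885

Greedy by ratio would take 2×armor display + 2×coin cabinet + model ship: 34 m² used, total 1730.
Replace coin cabinet with kinetic sculpture: the trade gains 155 net, giving 1885 at 41 m².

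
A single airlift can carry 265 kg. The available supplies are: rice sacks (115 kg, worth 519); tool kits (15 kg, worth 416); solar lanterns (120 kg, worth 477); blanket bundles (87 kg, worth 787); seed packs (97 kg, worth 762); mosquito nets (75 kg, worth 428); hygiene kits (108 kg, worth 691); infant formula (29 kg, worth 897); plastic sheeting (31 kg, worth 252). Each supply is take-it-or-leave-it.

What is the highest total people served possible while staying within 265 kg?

3114

By people served per kg: infant formula 30.93, tool kits 27.73, blanket bundles 9.05, plastic sheeting 8.13 lead.
Best packing: tool kits + blanket bundles + seed packs + infant formula + plastic sheeting — 259 kg, 3114 total.
Next best is tool kits + blanket bundles + seed packs + infant formula at 2862 (228 kg) — short by 252.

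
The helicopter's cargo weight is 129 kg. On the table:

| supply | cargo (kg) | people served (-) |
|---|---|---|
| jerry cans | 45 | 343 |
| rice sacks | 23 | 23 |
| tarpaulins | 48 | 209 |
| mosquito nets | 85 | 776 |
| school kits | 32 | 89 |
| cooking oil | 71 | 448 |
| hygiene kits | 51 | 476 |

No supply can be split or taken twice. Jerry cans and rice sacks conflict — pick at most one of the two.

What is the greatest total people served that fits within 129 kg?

924

Taking the top-ratio supplies first gives jerry cans + school kits + hygiene kits for 908 (128 kg).
Dropping jerry cans and school kits frees 77 kg; slotting in cooking oil (71 kg) lifts the total to 924 at 122 kg.
The closest alternative, jerry cans + school kits + hygiene kits, reaches only 908.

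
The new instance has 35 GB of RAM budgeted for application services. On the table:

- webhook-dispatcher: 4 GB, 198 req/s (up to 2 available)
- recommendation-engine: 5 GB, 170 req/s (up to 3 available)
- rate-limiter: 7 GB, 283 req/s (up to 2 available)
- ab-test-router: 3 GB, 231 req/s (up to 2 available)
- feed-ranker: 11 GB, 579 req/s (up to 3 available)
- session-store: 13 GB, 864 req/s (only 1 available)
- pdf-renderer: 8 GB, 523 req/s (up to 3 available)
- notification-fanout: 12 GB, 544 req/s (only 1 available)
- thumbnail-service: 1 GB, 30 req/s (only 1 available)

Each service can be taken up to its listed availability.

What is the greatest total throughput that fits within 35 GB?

2372

Density check — ab-test-router 77.00, session-store 66.46, pdf-renderer 65.38 are the best per GB.
2×ab-test-router + session-store + 2×pdf-renderer uses 35 of the 35 GB and totals 2372.
Every other selection either busts 35 GB or exceeds an availability limit or fails to beat 2372.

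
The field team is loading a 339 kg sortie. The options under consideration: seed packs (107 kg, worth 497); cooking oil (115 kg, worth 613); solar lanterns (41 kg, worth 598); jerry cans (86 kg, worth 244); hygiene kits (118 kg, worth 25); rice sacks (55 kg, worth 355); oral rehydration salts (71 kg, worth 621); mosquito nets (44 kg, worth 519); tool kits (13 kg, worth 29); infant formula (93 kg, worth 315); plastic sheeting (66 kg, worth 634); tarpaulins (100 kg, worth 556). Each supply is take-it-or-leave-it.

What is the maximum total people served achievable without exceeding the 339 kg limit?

Ranking by ratio (people served/kg): solar lanterns 14.59, mosquito nets 11.80, plastic sheeting 9.61, oral rehydration salts 8.75.
Taking the top-ratio supplies first gives solar lanterns + rice sacks + oral rehydration salts + mosquito nets + tool kits + plastic sheeting for 2756 (290 kg).
Dropping rice sacks and tool kits frees 68 kg; slotting in cooking oil (115 kg) lifts the total to 2985 at 337 kg.
Next best is solar lanterns + oral rehydration salts + mosquito nets + tool kits + plastic sheeting + tarpaulins at 2957 (335 kg) — short by 28.

2985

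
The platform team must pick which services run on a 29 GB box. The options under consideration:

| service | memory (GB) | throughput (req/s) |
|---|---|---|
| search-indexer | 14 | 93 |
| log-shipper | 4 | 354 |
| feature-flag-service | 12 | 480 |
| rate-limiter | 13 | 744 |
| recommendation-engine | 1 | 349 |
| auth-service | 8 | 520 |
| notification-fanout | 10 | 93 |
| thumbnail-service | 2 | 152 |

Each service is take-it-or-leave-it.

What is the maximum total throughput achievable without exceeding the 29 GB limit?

2119

The ratio ordering already packs tightly: log-shipper + rate-limiter + recommendation-engine + auth-service + thumbnail-service, 28 GB, 2119.
The closest alternative, log-shipper + rate-limiter + recommendation-engine + auth-service, reaches only 1967.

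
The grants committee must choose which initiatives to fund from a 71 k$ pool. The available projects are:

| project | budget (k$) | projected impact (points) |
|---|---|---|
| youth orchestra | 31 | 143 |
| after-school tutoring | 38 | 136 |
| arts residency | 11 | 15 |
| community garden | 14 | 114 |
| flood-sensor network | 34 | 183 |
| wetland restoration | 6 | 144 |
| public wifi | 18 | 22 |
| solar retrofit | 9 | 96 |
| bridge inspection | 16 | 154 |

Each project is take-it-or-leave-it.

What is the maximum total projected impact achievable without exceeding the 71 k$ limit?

595

The ratio heuristic lands on arts residency + community garden + wetland restoration + solar retrofit + bridge inspection (523) but leaves 15 k$ idle.
The 20 k$ tied up in arts residency and solar retrofit is better spent on flood-sensor network — total rises to 595 (70 k$).
That's the maximum — no swap from here does better than 595.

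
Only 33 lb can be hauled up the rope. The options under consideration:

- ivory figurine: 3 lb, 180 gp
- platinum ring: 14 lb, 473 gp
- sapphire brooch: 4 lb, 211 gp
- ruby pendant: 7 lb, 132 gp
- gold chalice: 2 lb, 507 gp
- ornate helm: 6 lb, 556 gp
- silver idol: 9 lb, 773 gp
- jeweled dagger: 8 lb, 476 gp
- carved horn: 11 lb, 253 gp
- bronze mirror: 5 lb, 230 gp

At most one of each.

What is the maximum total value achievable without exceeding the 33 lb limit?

2722

Filling by ratio: ivory figurine + sapphire brooch + gold chalice + ornate helm + silver idol + jeweled dagger for 2703, with 1 lb left unused.
Dropping sapphire brooch frees 4 lb; slotting in bronze mirror (5 lb) lifts the total to 2722 at 33 lb.
Runner-up ivory figurine + sapphire brooch + gold chalice + ornate helm + silver idol + jeweled dagger tops out at 2703.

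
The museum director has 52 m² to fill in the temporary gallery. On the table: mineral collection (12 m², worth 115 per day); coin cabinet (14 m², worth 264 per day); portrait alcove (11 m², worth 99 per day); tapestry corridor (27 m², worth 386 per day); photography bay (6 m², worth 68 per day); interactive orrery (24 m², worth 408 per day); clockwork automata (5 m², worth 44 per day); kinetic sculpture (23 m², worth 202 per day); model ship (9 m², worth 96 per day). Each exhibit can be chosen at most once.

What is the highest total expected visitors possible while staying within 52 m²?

812

A density-first pass picks coin cabinet + photography bay + interactive orrery + clockwork automata — 784 at 49 m².
Replace photography bay with model ship: the trade gains 28 net, giving 812 at 52 m².
Runner-up tapestry corridor + interactive orrery tops out at 794.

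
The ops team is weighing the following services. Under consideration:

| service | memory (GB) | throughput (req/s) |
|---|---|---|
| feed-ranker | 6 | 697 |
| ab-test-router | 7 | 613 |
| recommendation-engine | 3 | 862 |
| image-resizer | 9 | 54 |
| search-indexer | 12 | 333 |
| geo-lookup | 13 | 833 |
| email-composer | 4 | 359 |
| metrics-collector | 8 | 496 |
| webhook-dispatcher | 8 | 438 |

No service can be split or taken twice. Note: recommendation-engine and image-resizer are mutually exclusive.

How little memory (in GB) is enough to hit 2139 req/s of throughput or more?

Need the lightest bundle worth ≥ 2139.
Taking feed-ranker + ab-test-router + recommendation-engine gives 2172 (≥ 2139) for 16 GB.
Any bundle with less than 16 GB falls short of 2139.

16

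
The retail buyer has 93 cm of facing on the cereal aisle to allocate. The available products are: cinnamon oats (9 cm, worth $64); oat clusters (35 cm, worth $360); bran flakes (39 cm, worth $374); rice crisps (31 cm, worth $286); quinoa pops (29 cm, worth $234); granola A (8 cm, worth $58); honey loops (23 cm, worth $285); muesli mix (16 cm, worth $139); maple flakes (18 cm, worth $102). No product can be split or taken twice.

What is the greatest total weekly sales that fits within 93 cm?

945

The ratio heuristic lands on oat clusters + rice crisps + honey loops (931) but leaves 4 cm idle.
Dropping oat clusters frees 35 cm; slotting in bran flakes (39 cm) lifts the total to 945 at 93 cm.
Nothing else within 93 cm beats 945.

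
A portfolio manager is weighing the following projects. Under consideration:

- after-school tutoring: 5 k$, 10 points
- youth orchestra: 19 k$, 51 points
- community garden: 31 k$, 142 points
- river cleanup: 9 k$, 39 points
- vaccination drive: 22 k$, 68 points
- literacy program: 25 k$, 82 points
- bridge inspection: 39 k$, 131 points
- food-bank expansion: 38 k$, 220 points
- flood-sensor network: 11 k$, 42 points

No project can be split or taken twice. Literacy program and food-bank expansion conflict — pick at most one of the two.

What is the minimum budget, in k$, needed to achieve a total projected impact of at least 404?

80

Need the lightest bundle worth ≥ 404.
community garden + food-bank expansion + flood-sensor network: 404 projected impact at 80 k$.
No combination under 80 k$ hits 404.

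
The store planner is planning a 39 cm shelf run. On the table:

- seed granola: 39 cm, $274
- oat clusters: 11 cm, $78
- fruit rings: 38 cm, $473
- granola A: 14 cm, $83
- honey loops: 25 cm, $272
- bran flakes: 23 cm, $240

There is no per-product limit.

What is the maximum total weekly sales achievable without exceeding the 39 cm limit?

Best packing: fruit rings — 38 cm, 473 total.

473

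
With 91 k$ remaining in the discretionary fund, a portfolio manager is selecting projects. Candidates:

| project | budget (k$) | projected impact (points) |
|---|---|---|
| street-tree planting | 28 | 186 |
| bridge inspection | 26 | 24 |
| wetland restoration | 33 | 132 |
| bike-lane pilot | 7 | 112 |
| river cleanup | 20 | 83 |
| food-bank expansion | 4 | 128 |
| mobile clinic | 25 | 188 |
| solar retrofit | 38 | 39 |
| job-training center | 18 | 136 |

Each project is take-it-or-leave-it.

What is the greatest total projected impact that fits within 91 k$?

Taking street-tree planting + bike-lane pilot + food-bank expansion + mobile clinic + job-training center: 82 k$ used, 750 in projected impact.

750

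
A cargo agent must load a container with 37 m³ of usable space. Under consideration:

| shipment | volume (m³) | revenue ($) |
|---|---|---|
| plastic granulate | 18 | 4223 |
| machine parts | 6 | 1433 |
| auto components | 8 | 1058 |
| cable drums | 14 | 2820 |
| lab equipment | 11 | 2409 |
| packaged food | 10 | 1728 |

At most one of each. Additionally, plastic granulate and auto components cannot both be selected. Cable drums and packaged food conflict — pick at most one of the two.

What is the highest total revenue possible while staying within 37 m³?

8065

Plastic granulate + machine parts + lab equipment uses 35 of the 37 m³ and totals 8065.
Next best is plastic granulate + machine parts + packaged food at 7384 (34 m³) — short by 681.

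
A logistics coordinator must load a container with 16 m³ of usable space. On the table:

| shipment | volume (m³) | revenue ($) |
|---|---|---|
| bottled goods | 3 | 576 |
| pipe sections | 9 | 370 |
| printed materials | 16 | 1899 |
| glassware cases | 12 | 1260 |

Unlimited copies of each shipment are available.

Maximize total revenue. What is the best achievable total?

Taking 5×bottled goods: 15 m³ used, 2880 in revenue.

2880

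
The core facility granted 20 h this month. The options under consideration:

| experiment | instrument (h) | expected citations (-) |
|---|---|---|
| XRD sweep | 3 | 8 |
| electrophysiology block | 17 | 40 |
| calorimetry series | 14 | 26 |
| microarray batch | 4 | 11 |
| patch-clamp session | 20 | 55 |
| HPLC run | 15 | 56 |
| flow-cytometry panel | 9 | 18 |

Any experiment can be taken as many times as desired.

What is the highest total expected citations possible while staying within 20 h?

By expected citations per h: HPLC run 3.73, microarray batch 2.75, patch-clamp session 2.75, XRD sweep 2.67 lead.
The ratio ordering already packs tightly: microarray batch + HPLC run, 19 h, 67.

67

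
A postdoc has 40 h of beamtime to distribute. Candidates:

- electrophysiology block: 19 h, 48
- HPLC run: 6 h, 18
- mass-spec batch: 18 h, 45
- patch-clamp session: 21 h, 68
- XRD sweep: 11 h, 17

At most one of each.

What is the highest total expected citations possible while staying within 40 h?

Greedy by ratio would take HPLC run + patch-clamp session + XRD sweep: 38 h used, total 103.
Dropping HPLC run and XRD sweep frees 17 h; slotting in electrophysiology block (19 h) lifts the total to 116 at 40 h.
An exhaustive check of the 32 subsets confirms 116.

116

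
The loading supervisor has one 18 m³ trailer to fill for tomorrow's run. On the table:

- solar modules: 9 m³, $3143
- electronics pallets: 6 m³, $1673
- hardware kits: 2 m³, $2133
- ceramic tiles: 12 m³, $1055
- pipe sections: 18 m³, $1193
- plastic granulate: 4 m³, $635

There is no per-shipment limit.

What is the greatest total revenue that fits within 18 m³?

Taking 9×hardware kits: 18 m³ used, 19197 in revenue.
No other feasible combination exceeds 19197.

19197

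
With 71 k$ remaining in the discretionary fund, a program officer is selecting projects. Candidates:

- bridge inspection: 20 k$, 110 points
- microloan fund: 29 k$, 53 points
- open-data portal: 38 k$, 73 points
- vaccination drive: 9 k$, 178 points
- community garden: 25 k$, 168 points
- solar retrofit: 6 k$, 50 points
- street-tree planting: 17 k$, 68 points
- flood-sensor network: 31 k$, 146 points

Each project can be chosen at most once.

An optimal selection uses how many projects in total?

Best achievable projected impact is 542.
vaccination drive + community garden + solar retrofit + flood-sensor network hits 542 at 71 k$.
Any selection reaching 542 contains exactly 4 projects.

4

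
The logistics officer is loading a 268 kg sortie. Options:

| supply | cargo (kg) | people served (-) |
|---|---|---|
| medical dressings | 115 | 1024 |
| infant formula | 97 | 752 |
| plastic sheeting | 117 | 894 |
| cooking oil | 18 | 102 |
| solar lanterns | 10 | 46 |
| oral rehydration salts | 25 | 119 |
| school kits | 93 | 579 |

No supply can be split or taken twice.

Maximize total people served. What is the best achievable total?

2083

A density-first pass picks medical dressings + infant formula + cooking oil + solar lanterns + oral rehydration salts — 2043 at 265 kg.
Replace infant formula and cooking oil with plastic sheeting: the trade gains 40 net, giving 2083 at 267 kg.
The spare 1 kg is too small for any remaining supply, and no exchange beats 2083.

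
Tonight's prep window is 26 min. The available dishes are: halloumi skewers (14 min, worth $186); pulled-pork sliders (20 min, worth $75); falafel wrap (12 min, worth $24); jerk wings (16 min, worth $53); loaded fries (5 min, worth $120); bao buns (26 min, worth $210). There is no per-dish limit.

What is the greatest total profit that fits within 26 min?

By profit per min: loaded fries 24.00, halloumi skewers 13.29, bao buns 8.08 lead.
Best packing: 5×loaded fries — 25 min, 600 total.

600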